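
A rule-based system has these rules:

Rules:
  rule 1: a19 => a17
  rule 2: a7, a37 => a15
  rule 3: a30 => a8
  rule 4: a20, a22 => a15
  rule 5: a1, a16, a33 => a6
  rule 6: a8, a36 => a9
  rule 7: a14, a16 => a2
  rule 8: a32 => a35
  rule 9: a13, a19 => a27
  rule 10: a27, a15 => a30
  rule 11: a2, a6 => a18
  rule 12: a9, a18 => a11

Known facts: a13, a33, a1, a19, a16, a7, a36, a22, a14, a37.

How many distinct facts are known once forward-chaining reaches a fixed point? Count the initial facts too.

Round 1 — rule 1, rule 2, rule 5, rule 7, rule 9, derive a17, a15, a6, a2, a27.
Round 2 — rule 10, rule 11, derive a30, a18.
Round 3 — rule 3, derive a8.
Round 4 — rule 6, derive a9.
Round 5 — rule 12, derive a11.
Closure: {a1, a11, a13, a14, a15, a16, a17, a18, a19, a2, a22, a27, a30, a33, a36, a37, a6, a7, a8, a9} — 20 facts.

20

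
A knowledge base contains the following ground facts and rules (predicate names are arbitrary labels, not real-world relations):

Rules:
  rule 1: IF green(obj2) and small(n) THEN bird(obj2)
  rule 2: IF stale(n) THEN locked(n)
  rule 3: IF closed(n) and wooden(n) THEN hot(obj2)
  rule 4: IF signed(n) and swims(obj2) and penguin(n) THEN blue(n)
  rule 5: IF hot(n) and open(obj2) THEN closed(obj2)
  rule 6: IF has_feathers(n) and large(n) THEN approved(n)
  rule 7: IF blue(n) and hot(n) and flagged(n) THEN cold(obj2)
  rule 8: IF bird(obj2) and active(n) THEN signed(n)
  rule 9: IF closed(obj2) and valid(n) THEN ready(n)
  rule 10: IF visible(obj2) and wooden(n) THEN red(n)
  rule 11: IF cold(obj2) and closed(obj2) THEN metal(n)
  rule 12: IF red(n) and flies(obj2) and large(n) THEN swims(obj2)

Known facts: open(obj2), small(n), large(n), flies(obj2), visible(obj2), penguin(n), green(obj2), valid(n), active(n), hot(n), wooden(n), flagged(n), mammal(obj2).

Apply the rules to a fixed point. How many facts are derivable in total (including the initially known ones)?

Round 1 — rule 1, rule 5, rule 10, derive bird(obj2), closed(obj2), red(n).
Round 2 — rule 8, rule 9, rule 12, derive signed(n), ready(n), swims(obj2).
Round 3 — rule 4, derive blue(n).
Round 4 — rule 7, derive cold(obj2).
Round 5 — rule 11, derive metal(n).
Closure: {active(n), bird(obj2), blue(n), closed(obj2), cold(obj2), flagged(n), flies(obj2), green(obj2), hot(n), large(n), mammal(obj2), metal(n), open(obj2), penguin(n), ready(n), red(n), signed(n), small(n), swims(obj2), valid(n), visible(obj2), wooden(n)} — 22 facts.

22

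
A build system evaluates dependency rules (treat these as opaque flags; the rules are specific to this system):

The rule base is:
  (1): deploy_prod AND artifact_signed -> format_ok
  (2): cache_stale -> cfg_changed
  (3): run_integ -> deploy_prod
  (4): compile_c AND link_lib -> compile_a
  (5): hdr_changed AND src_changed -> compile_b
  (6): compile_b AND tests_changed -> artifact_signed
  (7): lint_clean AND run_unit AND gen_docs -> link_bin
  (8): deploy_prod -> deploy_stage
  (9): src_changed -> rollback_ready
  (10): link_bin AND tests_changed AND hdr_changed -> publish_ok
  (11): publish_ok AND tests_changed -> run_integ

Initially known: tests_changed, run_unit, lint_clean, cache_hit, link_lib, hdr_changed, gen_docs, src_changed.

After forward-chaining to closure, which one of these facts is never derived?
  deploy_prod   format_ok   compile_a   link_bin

compile_a

Round 1 — (5), (7), (9), derive compile_b, link_bin, rollback_ready.
Round 2 — (6), (10), derive artifact_signed, publish_ok.
Round 3 — (11), derive run_integ.
Round 4 — (3), derive deploy_prod.
Round 5 — (1), (8), derive format_ok, deploy_stage.
Derived: format_ok (round 5), link_bin (round 1), deploy_prod (round 4). compile_a never appears in any round.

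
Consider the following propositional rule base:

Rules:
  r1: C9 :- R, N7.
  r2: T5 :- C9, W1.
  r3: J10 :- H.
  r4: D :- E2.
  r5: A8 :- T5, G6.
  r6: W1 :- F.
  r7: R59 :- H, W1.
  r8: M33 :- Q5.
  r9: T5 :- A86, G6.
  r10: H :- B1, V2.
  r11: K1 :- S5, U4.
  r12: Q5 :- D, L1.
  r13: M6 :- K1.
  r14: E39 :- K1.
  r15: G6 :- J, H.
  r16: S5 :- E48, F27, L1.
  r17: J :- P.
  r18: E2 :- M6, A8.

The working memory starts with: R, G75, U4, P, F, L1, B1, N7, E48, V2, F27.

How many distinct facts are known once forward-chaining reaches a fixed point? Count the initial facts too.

28

[1] r1 [C9 :- R, N7.]; r6 [W1 :- F.]; r10 [H :- B1, V2.]; r16 [S5 :- E48, F27, L1.]; r17 [J :- P.]. ⇒ new: C9, W1, H, S5, J.
[2] r2 [T5 :- C9, W1.]; r3 [J10 :- H.]; r7 [R59 :- H, W1.]; r11 [K1 :- S5, U4.]; r15 [G6 :- J, H.]. ⇒ new: T5, J10, R59, K1, G6.
[3] r5 [A8 :- T5, G6.]; r13 [M6 :- K1.]; r14 [E39 :- K1.]. ⇒ new: A8, M6, E39.
[4] r18 [E2 :- M6, A8.]. ⇒ new: E2.
[5] r4 [D :- E2.]. ⇒ new: D.
[6] r12 [Q5 :- D, L1.]. ⇒ new: Q5.
[7] r8 [M33 :- Q5.]. ⇒ new: M33.
Closure: {A8, B1, C9, D, E2, E39, E48, F, F27, G6, G75, H, J, J10, K1, L1, M33, M6, N7, P, Q5, R, R59, S5, T5, U4, V2, W1} — 28 facts.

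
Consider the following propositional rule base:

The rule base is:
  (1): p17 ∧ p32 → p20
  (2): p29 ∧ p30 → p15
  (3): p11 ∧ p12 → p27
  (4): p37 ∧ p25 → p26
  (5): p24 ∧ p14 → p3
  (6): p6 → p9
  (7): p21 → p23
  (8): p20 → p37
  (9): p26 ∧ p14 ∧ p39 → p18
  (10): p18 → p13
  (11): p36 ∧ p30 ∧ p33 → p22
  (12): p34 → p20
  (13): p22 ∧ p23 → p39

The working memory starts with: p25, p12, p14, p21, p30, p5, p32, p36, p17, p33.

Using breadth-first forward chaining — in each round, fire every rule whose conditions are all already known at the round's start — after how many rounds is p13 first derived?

Round 1 — (1), (7), (11), derive p20, p23, p22.
Round 2 — (8), (13), derive p37, p39.
Round 3 — (4), derive p26.
Round 4 — (9), derive p18.
Round 5 — (10), derive p13.
p13 first appears in round 5.

5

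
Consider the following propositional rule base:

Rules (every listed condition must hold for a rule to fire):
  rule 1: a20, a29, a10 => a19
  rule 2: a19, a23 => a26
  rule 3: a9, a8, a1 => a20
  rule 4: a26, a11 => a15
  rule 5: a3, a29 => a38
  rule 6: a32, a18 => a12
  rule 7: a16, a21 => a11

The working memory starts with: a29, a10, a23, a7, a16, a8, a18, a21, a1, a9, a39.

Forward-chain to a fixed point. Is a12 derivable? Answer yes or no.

Round 1: rule 3 [a9, a8, a1 => a20]; rule 7 [a16, a21 => a11]. New: a20, a11.
Round 2: rule 1 [a20, a29, a10 => a19]. New: a19.
Round 3: rule 2 [a19, a23 => a26]. New: a26.
Round 4: rule 4 [a26, a11 => a15]. New: a15.
Fixed point reached. a12 is concluded only by rule 6; rule 6 needs a32 (never derived).

no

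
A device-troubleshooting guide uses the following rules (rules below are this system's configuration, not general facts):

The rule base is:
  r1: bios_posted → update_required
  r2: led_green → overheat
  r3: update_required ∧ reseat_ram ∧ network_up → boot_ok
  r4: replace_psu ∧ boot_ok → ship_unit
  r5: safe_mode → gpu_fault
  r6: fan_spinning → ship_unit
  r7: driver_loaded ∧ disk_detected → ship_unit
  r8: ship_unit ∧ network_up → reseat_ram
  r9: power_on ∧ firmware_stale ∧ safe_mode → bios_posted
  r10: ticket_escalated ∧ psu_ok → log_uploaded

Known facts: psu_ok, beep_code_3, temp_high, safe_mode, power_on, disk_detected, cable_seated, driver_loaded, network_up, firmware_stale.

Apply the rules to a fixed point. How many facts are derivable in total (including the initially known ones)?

16

Round 1 fires r5, r7, r9, giving gpu_fault, ship_unit, bios_posted.
Round 2 fires r1, r8, giving update_required, reseat_ram.
Round 3 fires r3, giving boot_ok.
Closure: {beep_code_3, bios_posted, boot_ok, cable_seated, disk_detected, driver_loaded, firmware_stale, gpu_fault, network_up, power_on, psu_ok, reseat_ram, safe_mode, ship_unit, temp_high, update_required} — 16 facts.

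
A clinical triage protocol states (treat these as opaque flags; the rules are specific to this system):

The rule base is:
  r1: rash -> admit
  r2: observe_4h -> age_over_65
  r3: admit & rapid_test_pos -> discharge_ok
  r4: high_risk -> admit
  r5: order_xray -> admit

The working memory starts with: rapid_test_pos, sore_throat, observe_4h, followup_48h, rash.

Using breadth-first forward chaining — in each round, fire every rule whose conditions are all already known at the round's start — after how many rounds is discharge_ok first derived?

Round 1 — r1, r2, derive admit, age_over_65.
Round 2 — r3, derive discharge_ok.
discharge_ok first appears in round 2.

2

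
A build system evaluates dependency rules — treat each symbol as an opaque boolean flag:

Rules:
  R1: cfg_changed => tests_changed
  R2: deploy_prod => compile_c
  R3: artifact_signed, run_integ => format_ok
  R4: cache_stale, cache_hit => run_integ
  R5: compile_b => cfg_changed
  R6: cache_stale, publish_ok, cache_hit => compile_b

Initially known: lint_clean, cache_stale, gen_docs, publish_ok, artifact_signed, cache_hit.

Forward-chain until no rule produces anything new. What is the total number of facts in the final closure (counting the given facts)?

11

Round 1 — R4, R6, derive run_integ, compile_b.
Round 2 — R3, R5, derive format_ok, cfg_changed.
Round 3 — R1, derive tests_changed.
Closure: {artifact_signed, cache_hit, cache_stale, cfg_changed, compile_b, format_ok, gen_docs, lint_clean, publish_ok, run_integ, tests_changed} — 11 facts.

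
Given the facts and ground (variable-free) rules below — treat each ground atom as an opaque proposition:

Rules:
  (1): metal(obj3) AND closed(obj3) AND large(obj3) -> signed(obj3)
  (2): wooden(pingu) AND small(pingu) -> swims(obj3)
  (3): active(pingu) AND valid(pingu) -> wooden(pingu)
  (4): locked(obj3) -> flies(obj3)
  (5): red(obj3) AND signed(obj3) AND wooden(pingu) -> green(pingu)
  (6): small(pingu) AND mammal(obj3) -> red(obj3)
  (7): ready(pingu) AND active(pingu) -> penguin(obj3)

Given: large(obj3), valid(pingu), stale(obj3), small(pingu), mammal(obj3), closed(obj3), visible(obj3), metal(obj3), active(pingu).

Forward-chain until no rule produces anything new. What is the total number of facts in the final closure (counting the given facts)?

[1] (1) [metal(obj3) AND closed(obj3) AND large(obj3) -> signed(obj3)]; (3) [active(pingu) AND valid(pingu) -> wooden(pingu)]; (6) [small(pingu) AND mammal(obj3) -> red(obj3)]. ⇒ new: signed(obj3), wooden(pingu), red(obj3).
[2] (2) [wooden(pingu) AND small(pingu) -> swims(obj3)]; (5) [red(obj3) AND signed(obj3) AND wooden(pingu) -> green(pingu)]. ⇒ new: swims(obj3), green(pingu).
Closure: {active(pingu), closed(obj3), green(pingu), large(obj3), mammal(obj3), metal(obj3), red(obj3), signed(obj3), small(pingu), stale(obj3), swims(obj3), valid(pingu), visible(obj3), wooden(pingu)} — 14 facts.

14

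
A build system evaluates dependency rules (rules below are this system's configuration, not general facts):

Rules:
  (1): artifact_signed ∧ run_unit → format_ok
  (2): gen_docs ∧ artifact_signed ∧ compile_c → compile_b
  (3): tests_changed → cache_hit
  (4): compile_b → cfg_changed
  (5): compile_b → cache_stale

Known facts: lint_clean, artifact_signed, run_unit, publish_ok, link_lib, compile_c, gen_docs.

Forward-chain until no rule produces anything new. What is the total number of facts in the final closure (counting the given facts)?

Round 1: (1) [artifact_signed ∧ run_unit → format_ok]; (2) [gen_docs ∧ artifact_signed ∧ compile_c → compile_b]. New: format_ok, compile_b.
Round 2: (4) [compile_b → cfg_changed]; (5) [compile_b → cache_stale]. New: cfg_changed, cache_stale.
Closure: {artifact_signed, cache_stale, cfg_changed, compile_b, compile_c, format_ok, gen_docs, link_lib, lint_clean, publish_ok, run_unit} — 11 facts.

11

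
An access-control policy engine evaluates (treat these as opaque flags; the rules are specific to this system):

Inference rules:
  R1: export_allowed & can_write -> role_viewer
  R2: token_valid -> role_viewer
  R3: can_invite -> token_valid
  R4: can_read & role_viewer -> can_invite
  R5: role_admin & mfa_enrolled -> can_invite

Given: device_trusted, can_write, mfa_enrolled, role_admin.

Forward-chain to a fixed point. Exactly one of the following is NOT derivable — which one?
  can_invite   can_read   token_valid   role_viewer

can_read

Round 1: R5 [role_admin & mfa_enrolled -> can_invite]. Adds can_invite.
Round 2: R3 [can_invite -> token_valid]. Adds token_valid.
Round 3: R2 [token_valid -> role_viewer]. Adds role_viewer.
Derived: role_viewer (round 3), can_invite (round 1), token_valid (round 2). can_read never appears in any round.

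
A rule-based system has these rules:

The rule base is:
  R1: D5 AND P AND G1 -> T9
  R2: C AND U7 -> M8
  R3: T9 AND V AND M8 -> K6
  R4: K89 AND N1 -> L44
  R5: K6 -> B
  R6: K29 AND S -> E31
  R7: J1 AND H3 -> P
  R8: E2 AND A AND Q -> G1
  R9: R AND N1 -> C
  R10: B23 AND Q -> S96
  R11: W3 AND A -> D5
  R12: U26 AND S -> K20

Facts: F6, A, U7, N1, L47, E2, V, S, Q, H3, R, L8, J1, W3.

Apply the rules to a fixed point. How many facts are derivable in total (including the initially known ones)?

22

Round 1: R7 [J1 AND H3 -> P]; R8 [E2 AND A AND Q -> G1]; R9 [R AND N1 -> C]; R11 [W3 AND A -> D5]. Adds P, G1, C, D5.
Round 2: R1 [D5 AND P AND G1 -> T9]; R2 [C AND U7 -> M8]. Adds T9, M8.
Round 3: R3 [T9 AND V AND M8 -> K6]. Adds K6.
Round 4: R5 [K6 -> B]. Adds B.
Closure: {A, B, C, D5, E2, F6, G1, H3, J1, K6, L47, L8, M8, N1, P, Q, R, S, T9, U7, V, W3} — 22 facts.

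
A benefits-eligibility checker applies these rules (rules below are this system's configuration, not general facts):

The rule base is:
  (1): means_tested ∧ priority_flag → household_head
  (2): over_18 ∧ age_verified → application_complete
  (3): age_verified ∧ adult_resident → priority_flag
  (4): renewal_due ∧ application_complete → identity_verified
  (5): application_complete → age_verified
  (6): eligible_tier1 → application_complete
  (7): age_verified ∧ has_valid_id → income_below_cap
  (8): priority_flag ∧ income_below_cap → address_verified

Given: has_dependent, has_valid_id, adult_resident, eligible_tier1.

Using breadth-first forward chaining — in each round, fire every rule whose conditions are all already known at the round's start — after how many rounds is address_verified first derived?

Round 1 fires (6), giving application_complete.
Round 2 fires (5), giving age_verified.
Round 3 fires (3), (7), giving priority_flag, income_below_cap.
Round 4 fires (8), giving address_verified.
address_verified first appears in round 4.

4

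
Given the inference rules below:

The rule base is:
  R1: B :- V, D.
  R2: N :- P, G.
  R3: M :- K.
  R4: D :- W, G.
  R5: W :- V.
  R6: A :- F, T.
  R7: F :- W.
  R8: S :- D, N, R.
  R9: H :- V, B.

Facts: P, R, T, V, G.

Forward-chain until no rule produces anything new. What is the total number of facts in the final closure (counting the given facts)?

13

[1] R2 [N :- P, G.]; R5 [W :- V.]. ⇒ new: N, W.
[2] R4 [D :- W, G.]; R7 [F :- W.]. ⇒ new: D, F.
[3] R1 [B :- V, D.]; R6 [A :- F, T.]; R8 [S :- D, N, R.]. ⇒ new: B, A, S.
[4] R9 [H :- V, B.]. ⇒ new: H.
Closure: {A, B, D, F, G, H, N, P, R, S, T, V, W} — 13 facts.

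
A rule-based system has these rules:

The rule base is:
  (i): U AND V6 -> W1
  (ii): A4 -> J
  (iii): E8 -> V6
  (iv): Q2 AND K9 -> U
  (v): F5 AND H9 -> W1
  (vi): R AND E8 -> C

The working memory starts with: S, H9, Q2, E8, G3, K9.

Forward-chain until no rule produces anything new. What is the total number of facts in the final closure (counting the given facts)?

9

Round 1 — (iii), (iv), derive V6, U.
Round 2 — (i), derive W1.
Closure: {E8, G3, H9, K9, Q2, S, U, V6, W1} — 9 facts.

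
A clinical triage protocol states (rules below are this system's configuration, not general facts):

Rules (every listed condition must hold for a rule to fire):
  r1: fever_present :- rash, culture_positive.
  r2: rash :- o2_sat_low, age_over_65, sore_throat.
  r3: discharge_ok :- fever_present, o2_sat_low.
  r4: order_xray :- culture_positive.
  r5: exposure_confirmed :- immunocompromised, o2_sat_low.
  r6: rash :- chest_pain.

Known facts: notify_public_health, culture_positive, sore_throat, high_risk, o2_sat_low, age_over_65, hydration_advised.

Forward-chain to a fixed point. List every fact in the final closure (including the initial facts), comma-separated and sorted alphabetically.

Round 1: r2 [rash :- o2_sat_low, age_over_65, sore_throat.]; r4 [order_xray :- culture_positive.]. New: rash, order_xray.
Round 2: r1 [fever_present :- rash, culture_positive.]. New: fever_present.
Round 3: r3 [discharge_ok :- fever_present, o2_sat_low.]. New: discharge_ok.

age_over_65, culture_positive, discharge_ok, fever_present, high_risk, hydration_advised, notify_public_health, o2_sat_low, order_xray, rash, sore_throat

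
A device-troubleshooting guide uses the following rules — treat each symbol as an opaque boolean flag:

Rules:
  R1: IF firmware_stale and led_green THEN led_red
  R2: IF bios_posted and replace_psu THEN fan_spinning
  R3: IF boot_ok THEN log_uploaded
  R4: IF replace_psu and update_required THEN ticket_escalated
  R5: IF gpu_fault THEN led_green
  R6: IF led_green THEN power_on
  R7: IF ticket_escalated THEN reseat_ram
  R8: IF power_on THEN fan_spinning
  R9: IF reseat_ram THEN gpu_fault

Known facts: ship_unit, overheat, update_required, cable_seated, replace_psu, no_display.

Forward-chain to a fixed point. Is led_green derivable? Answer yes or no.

[1] R4 [IF replace_psu and update_required THEN ticket_escalated]. ⇒ new: ticket_escalated.
[2] R7 [IF ticket_escalated THEN reseat_ram]. ⇒ new: reseat_ram.
[3] R9 [IF reseat_ram THEN gpu_fault]. ⇒ new: gpu_fault.
[4] R5 [IF gpu_fault THEN led_green]. ⇒ new: led_green.
[5] R6 [IF led_green THEN power_on]. ⇒ new: power_on.
[6] R8 [IF power_on THEN fan_spinning]. ⇒ new: fan_spinning.
led_green appears in round 4, so it is derivable.

yes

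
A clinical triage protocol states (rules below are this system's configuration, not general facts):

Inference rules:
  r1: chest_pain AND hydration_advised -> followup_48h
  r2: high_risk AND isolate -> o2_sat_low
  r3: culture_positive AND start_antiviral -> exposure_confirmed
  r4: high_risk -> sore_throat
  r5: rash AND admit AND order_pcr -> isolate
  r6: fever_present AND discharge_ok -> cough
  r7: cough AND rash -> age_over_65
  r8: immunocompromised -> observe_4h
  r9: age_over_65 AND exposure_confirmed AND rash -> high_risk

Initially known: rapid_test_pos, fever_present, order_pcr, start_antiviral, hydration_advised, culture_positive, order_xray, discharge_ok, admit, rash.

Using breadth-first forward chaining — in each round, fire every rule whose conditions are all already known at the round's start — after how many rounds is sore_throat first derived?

[1] r3 [culture_positive AND start_antiviral -> exposure_confirmed]; r5 [rash AND admit AND order_pcr -> isolate]; r6 [fever_present AND discharge_ok -> cough]. ⇒ new: exposure_confirmed, isolate, cough.
[2] r7 [cough AND rash -> age_over_65]. ⇒ new: age_over_65.
[3] r9 [age_over_65 AND exposure_confirmed AND rash -> high_risk]. ⇒ new: high_risk.
[4] r2 [high_risk AND isolate -> o2_sat_low]; r4 [high_risk -> sore_throat]. ⇒ new: o2_sat_low, sore_throat.
sore_throat first appears in round 4.

4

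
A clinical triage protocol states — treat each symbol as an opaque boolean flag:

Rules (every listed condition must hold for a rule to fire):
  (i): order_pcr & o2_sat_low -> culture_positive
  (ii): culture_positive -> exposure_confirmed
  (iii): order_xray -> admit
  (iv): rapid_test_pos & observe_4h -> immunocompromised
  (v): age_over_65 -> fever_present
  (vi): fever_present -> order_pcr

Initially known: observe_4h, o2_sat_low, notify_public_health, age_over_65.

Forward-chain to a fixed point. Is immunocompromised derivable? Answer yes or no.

Round 1 fires (v), giving fever_present.
Round 2 fires (vi), giving order_pcr.
Round 3 fires (i), giving culture_positive.
Round 4 fires (ii), giving exposure_confirmed.
Fixed point reached. immunocompromised is concluded only by (iv); (iv) needs rapid_test_pos (never derived).

no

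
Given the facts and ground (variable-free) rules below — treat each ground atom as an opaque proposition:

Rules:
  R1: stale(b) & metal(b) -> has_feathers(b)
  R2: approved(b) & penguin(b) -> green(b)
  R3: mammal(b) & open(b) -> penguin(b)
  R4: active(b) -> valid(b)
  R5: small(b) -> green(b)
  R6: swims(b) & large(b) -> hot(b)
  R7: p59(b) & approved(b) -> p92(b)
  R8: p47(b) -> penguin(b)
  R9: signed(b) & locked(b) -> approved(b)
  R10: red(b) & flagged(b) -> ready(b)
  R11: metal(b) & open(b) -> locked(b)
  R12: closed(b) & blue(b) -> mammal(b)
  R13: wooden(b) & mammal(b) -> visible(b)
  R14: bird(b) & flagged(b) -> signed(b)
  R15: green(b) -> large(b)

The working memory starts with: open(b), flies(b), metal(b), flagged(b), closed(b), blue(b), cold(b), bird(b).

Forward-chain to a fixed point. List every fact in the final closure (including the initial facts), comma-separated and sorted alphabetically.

approved(b), bird(b), blue(b), closed(b), cold(b), flagged(b), flies(b), green(b), large(b), locked(b), mammal(b), metal(b), open(b), penguin(b), signed(b)

Round 1 — R11, R12, R14, derive locked(b), mammal(b), signed(b).
Round 2 — R3, R9, derive penguin(b), approved(b).
Round 3 — R2, derive green(b).
Round 4 — R15, derive large(b).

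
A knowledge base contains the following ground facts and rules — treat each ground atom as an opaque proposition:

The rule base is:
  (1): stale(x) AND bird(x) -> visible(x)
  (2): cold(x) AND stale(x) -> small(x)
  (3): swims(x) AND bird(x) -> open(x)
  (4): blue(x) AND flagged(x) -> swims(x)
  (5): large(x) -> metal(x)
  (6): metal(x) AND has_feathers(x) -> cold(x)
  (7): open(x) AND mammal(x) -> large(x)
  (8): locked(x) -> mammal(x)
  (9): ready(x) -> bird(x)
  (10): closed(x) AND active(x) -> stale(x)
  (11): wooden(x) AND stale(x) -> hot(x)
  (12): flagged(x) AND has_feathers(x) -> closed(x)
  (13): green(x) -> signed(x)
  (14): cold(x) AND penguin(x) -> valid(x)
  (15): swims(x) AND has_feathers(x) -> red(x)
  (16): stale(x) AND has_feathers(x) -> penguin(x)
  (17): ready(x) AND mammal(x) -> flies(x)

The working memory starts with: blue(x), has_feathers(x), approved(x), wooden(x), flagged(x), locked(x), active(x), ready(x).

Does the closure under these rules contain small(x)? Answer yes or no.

yes

[1] (4) [blue(x) AND flagged(x) -> swims(x)]; (8) [locked(x) -> mammal(x)]; (9) [ready(x) -> bird(x)]; (12) [flagged(x) AND has_feathers(x) -> closed(x)]. ⇒ new: swims(x), mammal(x), bird(x), closed(x).
[2] (3) [swims(x) AND bird(x) -> open(x)]; (10) [closed(x) AND active(x) -> stale(x)]; (15) [swims(x) AND has_feathers(x) -> red(x)]; (17) [ready(x) AND mammal(x) -> flies(x)]. ⇒ new: open(x), stale(x), red(x), flies(x).
[3] (1) [stale(x) AND bird(x) -> visible(x)]; (7) [open(x) AND mammal(x) -> large(x)]; (11) [wooden(x) AND stale(x) -> hot(x)]; (16) [stale(x) AND has_feathers(x) -> penguin(x)]. ⇒ new: visible(x), large(x), hot(x), penguin(x).
[4] (5) [large(x) -> metal(x)]. ⇒ new: metal(x).
[5] (6) [metal(x) AND has_feathers(x) -> cold(x)]. ⇒ new: cold(x).
[6] (2) [cold(x) AND stale(x) -> small(x)]; (14) [cold(x) AND penguin(x) -> valid(x)]. ⇒ new: small(x), valid(x).
small(x) appears in round 6, so it is derivable.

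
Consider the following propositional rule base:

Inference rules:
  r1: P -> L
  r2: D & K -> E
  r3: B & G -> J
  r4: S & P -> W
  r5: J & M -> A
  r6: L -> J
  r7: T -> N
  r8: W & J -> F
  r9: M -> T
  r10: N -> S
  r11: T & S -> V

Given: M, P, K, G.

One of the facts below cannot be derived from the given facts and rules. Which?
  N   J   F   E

E

Round 1: r1 [P -> L]; r9 [M -> T]. New: L, T.
Round 2: r6 [L -> J]; r7 [T -> N]. New: J, N.
Round 3: r5 [J & M -> A]; r10 [N -> S]. New: A, S.
Round 4: r4 [S & P -> W]; r11 [T & S -> V]. New: W, V.
Round 5: r8 [W & J -> F]. New: F.
Derived: J (round 2), F (round 5), N (round 2). E never appears in any round.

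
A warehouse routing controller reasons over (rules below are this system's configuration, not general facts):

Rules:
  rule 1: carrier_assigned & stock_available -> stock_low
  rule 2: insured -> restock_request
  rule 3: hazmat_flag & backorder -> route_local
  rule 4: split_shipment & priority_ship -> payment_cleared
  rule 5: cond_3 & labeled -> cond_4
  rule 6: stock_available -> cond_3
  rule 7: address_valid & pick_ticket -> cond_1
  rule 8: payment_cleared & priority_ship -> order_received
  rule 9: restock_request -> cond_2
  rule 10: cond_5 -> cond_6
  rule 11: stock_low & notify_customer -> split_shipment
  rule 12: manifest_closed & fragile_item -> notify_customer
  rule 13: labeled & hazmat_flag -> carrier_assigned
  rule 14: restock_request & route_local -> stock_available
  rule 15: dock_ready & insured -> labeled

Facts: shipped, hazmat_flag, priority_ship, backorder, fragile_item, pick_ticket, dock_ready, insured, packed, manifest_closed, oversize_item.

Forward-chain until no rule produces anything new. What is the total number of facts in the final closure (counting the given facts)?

24

Round 1: rule 2 [insured -> restock_request]; rule 3 [hazmat_flag & backorder -> route_local]; rule 12 [manifest_closed & fragile_item -> notify_customer]; rule 15 [dock_ready & insured -> labeled]. New: restock_request, route_local, notify_customer, labeled.
Round 2: rule 9 [restock_request -> cond_2]; rule 13 [labeled & hazmat_flag -> carrier_assigned]; rule 14 [restock_request & route_local -> stock_available]. New: cond_2, carrier_assigned, stock_available.
Round 3: rule 1 [carrier_assigned & stock_available -> stock_low]; rule 6 [stock_available -> cond_3]. New: stock_low, cond_3.
Round 4: rule 5 [cond_3 & labeled -> cond_4]; rule 11 [stock_low & notify_customer -> split_shipment]. New: cond_4, split_shipment.
Round 5: rule 4 [split_shipment & priority_ship -> payment_cleared]. New: payment_cleared.
Round 6: rule 8 [payment_cleared & priority_ship -> order_received]. New: order_received.
Closure: {backorder, carrier_assigned, cond_2, cond_3, cond_4, dock_ready, fragile_item, hazmat_flag, insured, labeled, manifest_closed, notify_customer, order_received, oversize_item, packed, payment_cleared, pick_ticket, priority_ship, restock_request, route_local, shipped, split_shipment, stock_available, stock_low} — 24 facts.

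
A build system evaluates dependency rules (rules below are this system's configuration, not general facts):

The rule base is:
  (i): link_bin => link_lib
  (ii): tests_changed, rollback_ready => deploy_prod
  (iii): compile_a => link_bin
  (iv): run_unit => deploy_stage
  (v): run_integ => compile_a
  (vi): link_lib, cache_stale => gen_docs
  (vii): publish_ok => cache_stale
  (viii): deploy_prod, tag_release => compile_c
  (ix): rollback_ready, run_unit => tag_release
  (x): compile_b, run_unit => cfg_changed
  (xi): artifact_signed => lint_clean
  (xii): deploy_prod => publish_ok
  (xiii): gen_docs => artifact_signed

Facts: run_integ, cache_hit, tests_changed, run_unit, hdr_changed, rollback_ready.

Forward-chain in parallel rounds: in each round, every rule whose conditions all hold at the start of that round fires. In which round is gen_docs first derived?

4

[1] (ii) [tests_changed, rollback_ready => deploy_prod]; (iv) [run_unit => deploy_stage]; (v) [run_integ => compile_a]; (ix) [rollback_ready, run_unit => tag_release]. ⇒ new: deploy_prod, deploy_stage, compile_a, tag_release.
[2] (iii) [compile_a => link_bin]; (viii) [deploy_prod, tag_release => compile_c]; (xii) [deploy_prod => publish_ok]. ⇒ new: link_bin, compile_c, publish_ok.
[3] (i) [link_bin => link_lib]; (vii) [publish_ok => cache_stale]. ⇒ new: link_lib, cache_stale.
[4] (vi) [link_lib, cache_stale => gen_docs]. ⇒ new: gen_docs.
gen_docs first appears in round 4.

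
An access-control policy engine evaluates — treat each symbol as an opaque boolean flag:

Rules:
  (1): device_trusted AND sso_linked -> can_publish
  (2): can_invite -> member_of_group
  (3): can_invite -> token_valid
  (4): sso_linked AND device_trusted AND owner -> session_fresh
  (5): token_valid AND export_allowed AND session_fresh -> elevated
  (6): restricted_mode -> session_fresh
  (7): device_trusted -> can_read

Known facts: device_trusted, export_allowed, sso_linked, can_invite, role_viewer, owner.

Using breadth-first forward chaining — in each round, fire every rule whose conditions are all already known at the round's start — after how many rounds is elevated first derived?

Round 1 fires (1), (2), (3), (4), (7), giving can_publish, member_of_group, token_valid, session_fresh, can_read.
Round 2 fires (5), giving elevated.
elevated first appears in round 2.

2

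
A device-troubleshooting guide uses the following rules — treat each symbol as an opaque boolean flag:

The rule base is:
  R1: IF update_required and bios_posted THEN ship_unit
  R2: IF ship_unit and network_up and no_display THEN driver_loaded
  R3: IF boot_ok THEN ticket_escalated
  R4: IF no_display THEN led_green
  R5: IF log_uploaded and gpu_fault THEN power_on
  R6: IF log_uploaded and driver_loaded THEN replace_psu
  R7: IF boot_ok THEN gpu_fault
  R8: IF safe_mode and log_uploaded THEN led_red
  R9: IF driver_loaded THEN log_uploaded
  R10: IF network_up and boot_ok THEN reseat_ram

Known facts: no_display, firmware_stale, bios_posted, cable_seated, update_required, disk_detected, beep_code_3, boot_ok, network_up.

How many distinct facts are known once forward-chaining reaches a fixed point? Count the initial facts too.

18

Round 1 — R1, R3, R4, R7, R10, derive ship_unit, ticket_escalated, led_green, gpu_fault, reseat_ram.
Round 2 — R2, derive driver_loaded.
Round 3 — R9, derive log_uploaded.
Round 4 — R5, R6, derive power_on, replace_psu.
Closure: {beep_code_3, bios_posted, boot_ok, cable_seated, disk_detected, driver_loaded, firmware_stale, gpu_fault, led_green, log_uploaded, network_up, no_display, power_on, replace_psu, reseat_ram, ship_unit, ticket_escalated, update_required} — 18 facts.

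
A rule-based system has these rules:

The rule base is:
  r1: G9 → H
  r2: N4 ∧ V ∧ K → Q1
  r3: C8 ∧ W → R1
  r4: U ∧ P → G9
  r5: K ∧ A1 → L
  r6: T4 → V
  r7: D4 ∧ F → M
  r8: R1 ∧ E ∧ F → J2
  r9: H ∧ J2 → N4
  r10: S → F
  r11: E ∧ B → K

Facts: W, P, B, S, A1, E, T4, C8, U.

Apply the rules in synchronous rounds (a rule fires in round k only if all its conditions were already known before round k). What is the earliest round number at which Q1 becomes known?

4

Round 1 — r3, r4, r6, r10, r11, derive R1, G9, V, F, K.
Round 2 — r1, r5, r8, derive H, L, J2.
Round 3 — r9, derive N4.
Round 4 — r2, derive Q1.
Q1 first appears in round 4.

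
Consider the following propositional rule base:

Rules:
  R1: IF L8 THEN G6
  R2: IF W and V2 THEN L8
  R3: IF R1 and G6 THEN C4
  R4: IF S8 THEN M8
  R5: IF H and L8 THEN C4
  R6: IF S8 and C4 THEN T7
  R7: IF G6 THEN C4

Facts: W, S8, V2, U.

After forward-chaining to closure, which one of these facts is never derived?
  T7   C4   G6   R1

[1] R2 [IF W and V2 THEN L8]; R4 [IF S8 THEN M8]. ⇒ new: L8, M8.
[2] R1 [IF L8 THEN G6]. ⇒ new: G6.
[3] R7 [IF G6 THEN C4]. ⇒ new: C4.
[4] R6 [IF S8 and C4 THEN T7]. ⇒ new: T7.
Derived: T7 (round 4), C4 (round 3), G6 (round 2). R1 never appears in any round.

R1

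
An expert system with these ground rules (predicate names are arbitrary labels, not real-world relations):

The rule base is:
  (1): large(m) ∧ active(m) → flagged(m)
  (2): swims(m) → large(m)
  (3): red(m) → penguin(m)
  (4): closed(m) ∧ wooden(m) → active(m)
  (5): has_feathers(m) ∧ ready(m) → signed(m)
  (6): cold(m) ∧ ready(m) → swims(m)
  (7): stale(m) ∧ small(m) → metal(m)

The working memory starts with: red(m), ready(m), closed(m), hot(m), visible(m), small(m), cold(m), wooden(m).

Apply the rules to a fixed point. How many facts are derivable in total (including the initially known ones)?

[1] (3) [red(m) → penguin(m)]; (4) [closed(m) ∧ wooden(m) → active(m)]; (6) [cold(m) ∧ ready(m) → swims(m)]. ⇒ new: penguin(m), active(m), swims(m).
[2] (2) [swims(m) → large(m)]. ⇒ new: large(m).
[3] (1) [large(m) ∧ active(m) → flagged(m)]. ⇒ new: flagged(m).
Closure: {active(m), closed(m), cold(m), flagged(m), hot(m), large(m), penguin(m), ready(m), red(m), small(m), swims(m), visible(m), wooden(m)} — 13 facts.

13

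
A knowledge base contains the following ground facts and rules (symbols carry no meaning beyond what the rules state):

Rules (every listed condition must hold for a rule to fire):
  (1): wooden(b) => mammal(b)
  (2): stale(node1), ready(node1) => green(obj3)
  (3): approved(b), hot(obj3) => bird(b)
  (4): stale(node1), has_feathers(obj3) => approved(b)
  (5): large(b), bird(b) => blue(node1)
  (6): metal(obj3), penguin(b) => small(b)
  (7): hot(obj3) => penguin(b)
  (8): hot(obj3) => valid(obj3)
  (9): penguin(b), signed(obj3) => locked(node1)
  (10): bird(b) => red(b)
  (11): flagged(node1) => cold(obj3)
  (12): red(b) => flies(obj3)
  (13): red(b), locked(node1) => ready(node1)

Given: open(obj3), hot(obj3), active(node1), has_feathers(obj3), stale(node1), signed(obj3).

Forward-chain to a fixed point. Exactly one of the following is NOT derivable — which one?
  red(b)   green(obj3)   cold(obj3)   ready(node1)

cold(obj3)

Round 1 — (4), (7), (8), derive approved(b), penguin(b), valid(obj3).
Round 2 — (3), (9), derive bird(b), locked(node1).
Round 3 — (10), derive red(b).
Round 4 — (12), (13), derive flies(obj3), ready(node1).
Round 5 — (2), derive green(obj3).
Derived: red(b) (round 3), ready(node1) (round 4), green(obj3) (round 5). cold(obj3) never appears in any round.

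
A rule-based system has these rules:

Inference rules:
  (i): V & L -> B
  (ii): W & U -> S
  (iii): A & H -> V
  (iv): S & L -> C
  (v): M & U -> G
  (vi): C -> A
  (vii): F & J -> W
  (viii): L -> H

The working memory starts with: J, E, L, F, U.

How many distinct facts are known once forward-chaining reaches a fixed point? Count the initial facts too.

12

Round 1: (vii) [F & J -> W]; (viii) [L -> H]. Adds W, H.
Round 2: (ii) [W & U -> S]. Adds S.
Round 3: (iv) [S & L -> C]. Adds C.
Round 4: (vi) [C -> A]. Adds A.
Round 5: (iii) [A & H -> V]. Adds V.
Round 6: (i) [V & L -> B]. Adds B.
Closure: {A, B, C, E, F, H, J, L, S, U, V, W} — 12 facts.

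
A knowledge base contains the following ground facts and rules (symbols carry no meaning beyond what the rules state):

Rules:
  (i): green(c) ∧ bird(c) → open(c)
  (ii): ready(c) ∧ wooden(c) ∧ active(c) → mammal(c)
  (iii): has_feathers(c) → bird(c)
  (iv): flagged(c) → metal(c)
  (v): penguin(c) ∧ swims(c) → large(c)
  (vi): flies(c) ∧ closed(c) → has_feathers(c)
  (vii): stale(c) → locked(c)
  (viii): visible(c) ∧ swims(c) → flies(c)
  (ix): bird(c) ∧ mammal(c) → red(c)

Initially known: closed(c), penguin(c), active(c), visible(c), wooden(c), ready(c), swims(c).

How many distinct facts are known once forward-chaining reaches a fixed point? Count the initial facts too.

13

Round 1: (ii) [ready(c) ∧ wooden(c) ∧ active(c) → mammal(c)]; (v) [penguin(c) ∧ swims(c) → large(c)]; (viii) [visible(c) ∧ swims(c) → flies(c)]. New: mammal(c), large(c), flies(c).
Round 2: (vi) [flies(c) ∧ closed(c) → has_feathers(c)]. New: has_feathers(c).
Round 3: (iii) [has_feathers(c) → bird(c)]. New: bird(c).
Round 4: (ix) [bird(c) ∧ mammal(c) → red(c)]. New: red(c).
Closure: {active(c), bird(c), closed(c), flies(c), has_feathers(c), large(c), mammal(c), penguin(c), ready(c), red(c), swims(c), visible(c), wooden(c)} — 13 facts.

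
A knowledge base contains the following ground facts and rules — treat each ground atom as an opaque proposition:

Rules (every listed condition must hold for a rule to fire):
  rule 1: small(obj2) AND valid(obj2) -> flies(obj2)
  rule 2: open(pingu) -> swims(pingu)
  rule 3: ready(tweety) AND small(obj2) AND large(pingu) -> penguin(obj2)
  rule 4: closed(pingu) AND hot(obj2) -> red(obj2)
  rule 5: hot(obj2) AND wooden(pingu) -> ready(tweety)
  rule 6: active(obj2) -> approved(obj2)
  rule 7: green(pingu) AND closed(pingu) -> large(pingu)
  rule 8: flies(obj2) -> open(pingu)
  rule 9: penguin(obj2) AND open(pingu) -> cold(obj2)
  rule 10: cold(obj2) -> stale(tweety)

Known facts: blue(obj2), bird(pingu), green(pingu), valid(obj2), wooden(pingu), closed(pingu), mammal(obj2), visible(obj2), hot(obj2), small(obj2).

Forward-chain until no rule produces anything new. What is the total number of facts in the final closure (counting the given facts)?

19

Round 1: rule 1 [small(obj2) AND valid(obj2) -> flies(obj2)]; rule 4 [closed(pingu) AND hot(obj2) -> red(obj2)]; rule 5 [hot(obj2) AND wooden(pingu) -> ready(tweety)]; rule 7 [green(pingu) AND closed(pingu) -> large(pingu)]. New: flies(obj2), red(obj2), ready(tweety), large(pingu).
Round 2: rule 3 [ready(tweety) AND small(obj2) AND large(pingu) -> penguin(obj2)]; rule 8 [flies(obj2) -> open(pingu)]. New: penguin(obj2), open(pingu).
Round 3: rule 2 [open(pingu) -> swims(pingu)]; rule 9 [penguin(obj2) AND open(pingu) -> cold(obj2)]. New: swims(pingu), cold(obj2).
Round 4: rule 10 [cold(obj2) -> stale(tweety)]. New: stale(tweety).
Closure: {bird(pingu), blue(obj2), closed(pingu), cold(obj2), flies(obj2), green(pingu), hot(obj2), large(pingu), mammal(obj2), open(pingu), penguin(obj2), ready(tweety), red(obj2), small(obj2), stale(tweety), swims(pingu), valid(obj2), visible(obj2), wooden(pingu)} — 19 facts.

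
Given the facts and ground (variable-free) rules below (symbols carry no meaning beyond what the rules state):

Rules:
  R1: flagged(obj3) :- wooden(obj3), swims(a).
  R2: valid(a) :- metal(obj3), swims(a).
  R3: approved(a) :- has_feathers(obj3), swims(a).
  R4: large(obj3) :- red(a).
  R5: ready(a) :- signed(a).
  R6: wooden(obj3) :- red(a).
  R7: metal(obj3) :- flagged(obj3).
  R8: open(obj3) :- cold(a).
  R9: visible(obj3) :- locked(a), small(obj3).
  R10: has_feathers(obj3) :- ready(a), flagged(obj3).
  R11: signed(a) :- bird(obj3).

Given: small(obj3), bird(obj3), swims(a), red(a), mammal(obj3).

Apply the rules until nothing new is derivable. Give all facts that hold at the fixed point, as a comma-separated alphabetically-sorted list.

approved(a), bird(obj3), flagged(obj3), has_feathers(obj3), large(obj3), mammal(obj3), metal(obj3), ready(a), red(a), signed(a), small(obj3), swims(a), valid(a), wooden(obj3)

Round 1 — R4, R6, R11, derive large(obj3), wooden(obj3), signed(a).
Round 2 — R1, R5, derive flagged(obj3), ready(a).
Round 3 — R7, R10, derive metal(obj3), has_feathers(obj3).
Round 4 — R2, R3, derive valid(a), approved(a).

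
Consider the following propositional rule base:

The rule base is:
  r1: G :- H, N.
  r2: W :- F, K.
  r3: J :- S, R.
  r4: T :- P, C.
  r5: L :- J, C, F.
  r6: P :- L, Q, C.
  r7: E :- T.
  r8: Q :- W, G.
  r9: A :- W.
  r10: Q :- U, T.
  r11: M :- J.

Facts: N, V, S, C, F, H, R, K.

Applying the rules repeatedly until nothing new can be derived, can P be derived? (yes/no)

yes

Round 1: r1 [G :- H, N.]; r2 [W :- F, K.]; r3 [J :- S, R.]. Adds G, W, J.
Round 2: r5 [L :- J, C, F.]; r8 [Q :- W, G.]; r9 [A :- W.]; r11 [M :- J.]. Adds L, Q, A, M.
Round 3: r6 [P :- L, Q, C.]. Adds P.
Round 4: r4 [T :- P, C.]. Adds T.
Round 5: r7 [E :- T.]. Adds E.
P appears in round 3, so it is derivable.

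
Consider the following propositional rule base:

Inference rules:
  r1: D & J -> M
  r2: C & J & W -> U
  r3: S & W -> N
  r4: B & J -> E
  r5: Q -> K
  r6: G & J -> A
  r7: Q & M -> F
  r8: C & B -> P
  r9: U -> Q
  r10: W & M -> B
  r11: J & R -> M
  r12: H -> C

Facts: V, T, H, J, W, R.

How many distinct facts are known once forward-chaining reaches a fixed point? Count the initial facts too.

15

Round 1: r11 [J & R -> M]; r12 [H -> C]. New: M, C.
Round 2: r2 [C & J & W -> U]; r10 [W & M -> B]. New: U, B.
Round 3: r4 [B & J -> E]; r8 [C & B -> P]; r9 [U -> Q]. New: E, P, Q.
Round 4: r5 [Q -> K]; r7 [Q & M -> F]. New: K, F.
Closure: {B, C, E, F, H, J, K, M, P, Q, R, T, U, V, W} — 15 facts.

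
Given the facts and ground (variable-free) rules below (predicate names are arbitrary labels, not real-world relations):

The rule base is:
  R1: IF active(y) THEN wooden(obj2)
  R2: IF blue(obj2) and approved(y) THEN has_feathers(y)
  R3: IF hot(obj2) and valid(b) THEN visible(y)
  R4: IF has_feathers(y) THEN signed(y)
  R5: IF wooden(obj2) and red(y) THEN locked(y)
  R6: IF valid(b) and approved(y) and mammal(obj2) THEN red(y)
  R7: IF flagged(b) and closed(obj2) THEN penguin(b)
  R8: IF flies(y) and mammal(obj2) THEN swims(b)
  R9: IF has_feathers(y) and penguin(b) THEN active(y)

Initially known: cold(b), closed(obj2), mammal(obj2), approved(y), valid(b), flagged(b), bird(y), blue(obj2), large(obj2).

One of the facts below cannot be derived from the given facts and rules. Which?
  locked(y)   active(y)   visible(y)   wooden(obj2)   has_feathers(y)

visible(y)

Round 1 fires R2, R6, R7, giving has_feathers(y), red(y), penguin(b).
Round 2 fires R4, R9, giving signed(y), active(y).
Round 3 fires R1, giving wooden(obj2).
Round 4 fires R5, giving locked(y).
Derived: locked(y) (round 4), has_feathers(y) (round 1), wooden(obj2) (round 3), active(y) (round 2). visible(y) never appears in any round.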